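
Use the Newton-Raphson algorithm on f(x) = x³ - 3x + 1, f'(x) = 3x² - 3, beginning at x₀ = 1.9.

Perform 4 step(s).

f(x) = x³ - 3x + 1
f'(x) = 3x² - 3
x₀ = 1.9

Newton-Raphson formula: x_{n+1} = x_n - f(x_n)/f'(x_n)

Iteration 1:
  f(1.900000) = 2.159000
  f'(1.900000) = 7.830000
  x_1 = 1.900000 - 2.159000/7.830000 = 1.624266
Iteration 2:
  f(1.624266) = 0.412404
  f'(1.624266) = 4.914717
  x_2 = 1.624266 - 0.412404/4.914717 = 1.540354
Iteration 3:
  f(1.540354) = 0.033720
  f'(1.540354) = 4.118068
  x_3 = 1.540354 - 0.033720/4.118068 = 1.532165
Iteration 4:
  f(1.532165) = 0.000309
  f'(1.532165) = 4.042592
  x_4 = 1.532165 - 0.000309/4.042592 = 1.532089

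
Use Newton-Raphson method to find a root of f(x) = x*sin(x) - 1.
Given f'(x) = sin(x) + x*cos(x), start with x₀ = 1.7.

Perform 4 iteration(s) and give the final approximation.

f(x) = x*sin(x) - 1
f'(x) = sin(x) + x*cos(x)
x₀ = 1.7

Newton-Raphson formula: x_{n+1} = x_n - f(x_n)/f'(x_n)

Iteration 1:
  f(1.700000) = 0.685830
  f'(1.700000) = 0.772629
  x_1 = 1.700000 - 0.685830/0.772629 = 0.812342
Iteration 2:
  f(0.812342) = -0.410320
  f'(0.812342) = 1.284629
  x_2 = 0.812342 - (-0.410320)/1.284629 = 1.131750
Iteration 3:
  f(1.131750) = 0.024412
  f'(1.131750) = 1.386238
  x_3 = 1.131750 - 0.024412/1.386238 = 1.114140
Iteration 4:
  f(1.114140) = -0.000024
  f'(1.114140) = 1.388811
  x_4 = 1.114140 - (-0.000024)/1.388811 = 1.114157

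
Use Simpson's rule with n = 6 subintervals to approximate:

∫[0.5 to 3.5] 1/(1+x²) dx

f(x) = 1/(1+x²)
a = 0.5, b = 3.5, n = 6
h = (b - a)/n = 0.500000

Simpson's rule: (h/3)[f(x₀) + 4f(x₁) + 2f(x₂) + ... + f(xₙ)]

x_0 = 0.5000, f(x_0) = 0.800000, coefficient = 1
x_1 = 1.0000, f(x_1) = 0.500000, coefficient = 4
x_2 = 1.5000, f(x_2) = 0.307692, coefficient = 2
x_3 = 2.0000, f(x_3) = 0.200000, coefficient = 4
x_4 = 2.5000, f(x_4) = 0.137931, coefficient = 2
x_5 = 3.0000, f(x_5) = 0.100000, coefficient = 4
x_6 = 3.5000, f(x_6) = 0.075472, coefficient = 1

I ≈ (0.500000/3) × 4.966718 = 0.827786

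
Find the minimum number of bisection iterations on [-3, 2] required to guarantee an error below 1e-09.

We need (b-a)/2^n ≤ 1e-09
(2 - (-3))/2^n ≤ 1e-09
5/2^n ≤ 1e-09
2^n ≥ 5000000000
n ≥ log₂(5000000000) = 32.22
n ≥ 33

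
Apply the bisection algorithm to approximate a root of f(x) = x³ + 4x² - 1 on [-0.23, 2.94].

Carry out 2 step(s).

f(x) = x³ + 4x² - 1
Initial interval: [-0.23, 2.94]

Iteration 1:
  c_1 = (-0.230000 + 2.940000)/2 = 1.355000
  f(c_1) = f(1.355000) = 8.831914
  f(a) × f(c) < 0, new interval: [-0.230000, 1.355000]
Iteration 2:
  c_2 = (-0.230000 + 1.355000)/2 = 0.562500
  f(c_2) = f(0.562500) = 0.443604
  f(a) × f(c) < 0, new interval: [-0.230000, 0.562500]

After 2 iteration(s), the approximation is c_2 = 0.562500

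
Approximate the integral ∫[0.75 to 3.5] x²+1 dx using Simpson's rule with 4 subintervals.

f(x) = x²+1
a = 0.75, b = 3.5, n = 4
h = (b - a)/n = 0.687500

Simpson's rule: (h/3)[f(x₀) + 4f(x₁) + 2f(x₂) + ... + f(xₙ)]

x_0 = 0.7500, f(x_0) = 1.562500, coefficient = 1
x_1 = 1.4375, f(x_1) = 3.066406, coefficient = 4
x_2 = 2.1250, f(x_2) = 5.515625, coefficient = 2
x_3 = 2.8125, f(x_3) = 8.910156, coefficient = 4
x_4 = 3.5000, f(x_4) = 13.250000, coefficient = 1

I ≈ (0.687500/3) × 73.750000 = 16.901042
Exact value: 16.901042
Error: 0.000000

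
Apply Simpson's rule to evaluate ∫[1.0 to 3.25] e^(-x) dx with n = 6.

f(x) = e^(-x)
a = 1.0, b = 3.25, n = 6
h = (b - a)/n = 0.375000

Simpson's rule: (h/3)[f(x₀) + 4f(x₁) + 2f(x₂) + ... + f(xₙ)]

x_0 = 1.0000, f(x_0) = 0.367879, coefficient = 1
x_1 = 1.3750, f(x_1) = 0.252840, coefficient = 4
x_2 = 1.7500, f(x_2) = 0.173774, coefficient = 2
x_3 = 2.1250, f(x_3) = 0.119433, coefficient = 4
x_4 = 2.5000, f(x_4) = 0.082085, coefficient = 2
x_5 = 2.8750, f(x_5) = 0.056416, coefficient = 4
x_6 = 3.2500, f(x_6) = 0.038774, coefficient = 1

I ≈ (0.375000/3) × 2.633126 = 0.329141
Exact value: 0.329105
Error: 0.000036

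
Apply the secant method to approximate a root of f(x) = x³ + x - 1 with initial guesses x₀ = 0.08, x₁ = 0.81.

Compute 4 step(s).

f(x) = x³ + x - 1
x₀ = 0.08, x₁ = 0.81

Secant formula: x_{n+1} = x_n - f(x_n)(x_n - x_{n-1})/(f(x_n) - f(x_{n-1}))

Iteration 1:
  f(0.080000) = -0.919488
  f(0.810000) = 0.341441
  x_2 = 0.810000 - 0.341441×(0.810000 - 0.080000)/(0.341441 - (-0.919488))
       = 0.612327
Iteration 2:
  f(0.810000) = 0.341441
  f(0.612327) = -0.158085
  x_3 = 0.612327 - (-0.158085)×(0.612327 - 0.810000)/(-0.158085 - 0.341441)
       = 0.674884
Iteration 3:
  f(0.612327) = -0.158085
  f(0.674884) = -0.017727
  x_4 = 0.674884 - (-0.017727)×(0.674884 - 0.612327)/(-0.017727 - (-0.158085))
       = 0.682785
Iteration 4:
  f(0.674884) = -0.017727
  f(0.682785) = 0.001097
  x_5 = 0.682785 - 0.001097×(0.682785 - 0.674884)/(0.001097 - (-0.017727))
       = 0.682325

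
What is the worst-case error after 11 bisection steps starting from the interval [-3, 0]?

Bisection error bound: |error| ≤ (b-a)/2^n
|error| ≤ (0 - (-3))/2^11 = 3/2^11
|error| ≤ 0.0014648438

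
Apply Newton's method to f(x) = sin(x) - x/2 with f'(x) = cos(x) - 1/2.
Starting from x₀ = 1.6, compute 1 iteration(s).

f(x) = sin(x) - x/2
f'(x) = cos(x) - 1/2
x₀ = 1.6

Newton-Raphson formula: x_{n+1} = x_n - f(x_n)/f'(x_n)

Iteration 1:
  f(1.600000) = 0.199574
  f'(1.600000) = -0.529200
  x_1 = 1.600000 - 0.199574/(-0.529200) = 1.977124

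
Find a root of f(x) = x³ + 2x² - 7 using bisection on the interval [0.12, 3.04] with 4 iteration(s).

f(x) = x³ + 2x² - 7
Initial interval: [0.12, 3.04]

Iteration 1:
  c_1 = (0.120000 + 3.040000)/2 = 1.580000
  f(c_1) = f(1.580000) = 1.937112
  f(a) × f(c) < 0, new interval: [0.120000, 1.580000]
Iteration 2:
  c_2 = (0.120000 + 1.580000)/2 = 0.850000
  f(c_2) = f(0.850000) = -4.940875
  f(a) × f(c) ≥ 0, new interval: [0.850000, 1.580000]
Iteration 3:
  c_3 = (0.850000 + 1.580000)/2 = 1.215000
  f(c_3) = f(1.215000) = -2.253937
  f(a) × f(c) ≥ 0, new interval: [1.215000, 1.580000]
Iteration 4:
  c_4 = (1.215000 + 1.580000)/2 = 1.397500
  f(c_4) = f(1.397500) = -0.364661
  f(a) × f(c) ≥ 0, new interval: [1.397500, 1.580000]

After 4 iteration(s), the approximation is c_4 = 1.397500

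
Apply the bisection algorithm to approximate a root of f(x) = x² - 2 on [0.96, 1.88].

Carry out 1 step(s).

f(x) = x² - 2
Initial interval: [0.96, 1.88]

Iteration 1:
  c_1 = (0.960000 + 1.880000)/2 = 1.420000
  f(c_1) = f(1.420000) = 0.016400
  f(a) × f(c) < 0, new interval: [0.960000, 1.420000]

After 1 iteration(s), the approximation is c_1 = 1.420000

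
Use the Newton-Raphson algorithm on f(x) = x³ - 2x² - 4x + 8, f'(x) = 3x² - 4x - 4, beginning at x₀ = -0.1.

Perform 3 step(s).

f(x) = x³ - 2x² - 4x + 8
f'(x) = 3x² - 4x - 4
x₀ = -0.1

Newton-Raphson formula: x_{n+1} = x_n - f(x_n)/f'(x_n)

Iteration 1:
  f(-0.100000) = 8.379000
  f'(-0.100000) = -3.570000
  x_1 = -0.100000 - 8.379000/(-3.570000) = 2.247059
Iteration 2:
  f(2.247059) = 0.259232
  f'(2.247059) = 2.159585
  x_2 = 2.247059 - 0.259232/2.159585 = 2.127021
Iteration 3:
  f(2.127021) = 0.066587
  f'(2.127021) = 1.064569
  x_3 = 2.127021 - 0.066587/1.064569 = 2.064473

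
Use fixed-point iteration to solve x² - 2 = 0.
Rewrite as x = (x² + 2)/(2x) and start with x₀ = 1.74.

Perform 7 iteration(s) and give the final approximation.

Equation: x² - 2 = 0
Fixed-point form: x = (x² + 2)/(2x)
x₀ = 1.74

x_1 = g(1.740000) = 1.444713
x_2 = g(1.444713) = 1.414535
x_3 = g(1.414535) = 1.414214
x_4 = g(1.414214) = 1.414214
x_5 = g(1.414214) = 1.414214
x_6 = g(1.414214) = 1.414214
x_7 = g(1.414214) = 1.414214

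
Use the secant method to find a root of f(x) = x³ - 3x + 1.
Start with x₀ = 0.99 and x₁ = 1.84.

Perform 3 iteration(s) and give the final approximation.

f(x) = x³ - 3x + 1
x₀ = 0.99, x₁ = 1.84

Secant formula: x_{n+1} = x_n - f(x_n)(x_n - x_{n-1})/(f(x_n) - f(x_{n-1}))

Iteration 1:
  f(0.990000) = -0.999701
  f(1.840000) = 1.709504
  x_2 = 1.840000 - 1.709504×(1.840000 - 0.990000)/(1.709504 - (-0.999701))
       = 1.303651
Iteration 2:
  f(1.840000) = 1.709504
  f(1.303651) = -0.695390
  x_3 = 1.303651 - (-0.695390)×(1.303651 - 1.840000)/(-0.695390 - 1.709504)
       = 1.458740
Iteration 3:
  f(1.303651) = -0.695390
  f(1.458740) = -0.272135
  x_4 = 1.458740 - (-0.272135)×(1.458740 - 1.303651)/(-0.272135 - (-0.695390))
       = 1.558455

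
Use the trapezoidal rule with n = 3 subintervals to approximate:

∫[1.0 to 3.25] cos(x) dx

f(x) = cos(x)
a = 1.0, b = 3.25, n = 3
h = (b - a)/n = 0.750000

Trapezoidal rule: (h/2)[f(x₀) + 2f(x₁) + 2f(x₂) + ... + f(xₙ)]

x_0 = 1.0000, f(x_0) = 0.540302, coefficient = 1
x_1 = 1.7500, f(x_1) = -0.178246, coefficient = 2
x_2 = 2.5000, f(x_2) = -0.801144, coefficient = 2
x_3 = 3.2500, f(x_3) = -0.994130, coefficient = 1

I ≈ (0.750000/2) × -2.412607 = -0.904728
Exact value: -0.949666
Error: 0.044939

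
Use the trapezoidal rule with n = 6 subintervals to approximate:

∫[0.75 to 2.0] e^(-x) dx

f(x) = e^(-x)
a = 0.75, b = 2.0, n = 6
h = (b - a)/n = 0.208333

Trapezoidal rule: (h/2)[f(x₀) + 2f(x₁) + 2f(x₂) + ... + f(xₙ)]

x_0 = 0.7500, f(x_0) = 0.472367, coefficient = 1
x_1 = 0.9583, f(x_1) = 0.383532, coefficient = 2
x_2 = 1.1667, f(x_2) = 0.311403, coefficient = 2
x_3 = 1.3750, f(x_3) = 0.252840, coefficient = 2
x_4 = 1.5833, f(x_4) = 0.205290, coefficient = 2
x_5 = 1.7917, f(x_5) = 0.166682, coefficient = 2
x_6 = 2.0000, f(x_6) = 0.135335, coefficient = 1

I ≈ (0.208333/2) × 3.247194 = 0.338249
Exact value: 0.337031
Error: 0.001218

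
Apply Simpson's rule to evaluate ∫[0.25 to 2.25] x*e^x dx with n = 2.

f(x) = x*e^x
a = 0.25, b = 2.25, n = 2
h = (b - a)/n = 1.000000

Simpson's rule: (h/3)[f(x₀) + 4f(x₁) + 2f(x₂) + ... + f(xₙ)]

x_0 = 0.2500, f(x_0) = 0.321006, coefficient = 1
x_1 = 1.2500, f(x_1) = 4.362929, coefficient = 4
x_2 = 2.2500, f(x_2) = 21.347406, coefficient = 1

I ≈ (1.000000/3) × 39.120127 = 13.040042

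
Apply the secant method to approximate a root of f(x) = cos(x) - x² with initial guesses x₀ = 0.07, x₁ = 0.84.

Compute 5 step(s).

f(x) = cos(x) - x²
x₀ = 0.07, x₁ = 0.84

Secant formula: x_{n+1} = x_n - f(x_n)(x_n - x_{n-1})/(f(x_n) - f(x_{n-1}))

Iteration 1:
  f(0.070000) = 0.992651
  f(0.840000) = -0.038137
  x_2 = 0.840000 - (-0.038137)×(0.840000 - 0.070000)/(-0.038137 - 0.992651)
       = 0.811511
Iteration 2:
  f(0.840000) = -0.038137
  f(0.811511) = 0.029852
  x_3 = 0.811511 - 0.029852×(0.811511 - 0.840000)/(0.029852 - (-0.038137))
       = 0.824020
Iteration 3:
  f(0.811511) = 0.029852
  f(0.824020) = 0.000268
  x_4 = 0.824020 - 0.000268×(0.824020 - 0.811511)/(0.000268 - 0.029852)
       = 0.824133
Iteration 4:
  f(0.824020) = 0.000268
  f(0.824133) = -0.000002
  x_5 = 0.824133 - (-0.000002)×(0.824133 - 0.824020)/(-0.000002 - 0.000268)
       = 0.824132
Iteration 5:
  f(0.824133) = -0.000002
  f(0.824132) = 0.000000
  x_6 = 0.824132 - 0.000000×(0.824132 - 0.824133)/(0.000000 - (-0.000002))
       = 0.824132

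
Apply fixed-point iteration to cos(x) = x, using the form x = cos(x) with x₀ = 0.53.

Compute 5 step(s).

Equation: cos(x) = x
Fixed-point form: x = cos(x)
x₀ = 0.53

x_1 = g(0.530000) = 0.862807
x_2 = g(0.862807) = 0.650308
x_3 = g(0.650308) = 0.795898
x_4 = g(0.795898) = 0.699644
x_5 = g(0.699644) = 0.765072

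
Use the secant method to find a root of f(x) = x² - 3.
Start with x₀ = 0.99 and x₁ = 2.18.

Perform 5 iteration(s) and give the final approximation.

f(x) = x² - 3
x₀ = 0.99, x₁ = 2.18

Secant formula: x_{n+1} = x_n - f(x_n)(x_n - x_{n-1})/(f(x_n) - f(x_{n-1}))

Iteration 1:
  f(0.990000) = -2.019900
  f(2.180000) = 1.752400
  x_2 = 2.180000 - 1.752400×(2.180000 - 0.990000)/(1.752400 - (-2.019900))
       = 1.627192
Iteration 2:
  f(2.180000) = 1.752400
  f(1.627192) = -0.352245
  x_3 = 1.627192 - (-0.352245)×(1.627192 - 2.180000)/(-0.352245 - 1.752400)
       = 1.719713
Iteration 3:
  f(1.627192) = -0.352245
  f(1.719713) = -0.042586
  x_4 = 1.719713 - (-0.042586)×(1.719713 - 1.627192)/(-0.042586 - (-0.352245))
       = 1.732437
Iteration 4:
  f(1.719713) = -0.042586
  f(1.732437) = 0.001339
  x_5 = 1.732437 - 0.001339×(1.732437 - 1.719713)/(0.001339 - (-0.042586))
       = 1.732049
Iteration 5:
  f(1.732437) = 0.001339
  f(1.732049) = -0.000005
  x_6 = 1.732049 - (-0.000005)×(1.732049 - 1.732437)/(-0.000005 - 0.001339)
       = 1.732051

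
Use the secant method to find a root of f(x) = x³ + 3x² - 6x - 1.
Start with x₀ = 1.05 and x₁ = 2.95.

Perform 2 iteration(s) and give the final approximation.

f(x) = x³ + 3x² - 6x - 1
x₀ = 1.05, x₁ = 2.95

Secant formula: x_{n+1} = x_n - f(x_n)(x_n - x_{n-1})/(f(x_n) - f(x_{n-1}))

Iteration 1:
  f(1.050000) = -2.834875
  f(2.950000) = 33.079875
  x_2 = 2.950000 - 33.079875×(2.950000 - 1.050000)/(33.079875 - (-2.834875))
       = 1.199974
Iteration 2:
  f(2.950000) = 33.079875
  f(1.199974) = -2.152146
  x_3 = 1.199974 - (-2.152146)×(1.199974 - 2.950000)/(-2.152146 - 33.079875)
       = 1.306874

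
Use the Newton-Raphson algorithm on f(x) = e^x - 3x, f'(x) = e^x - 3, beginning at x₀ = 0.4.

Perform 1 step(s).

f(x) = e^x - 3x
f'(x) = e^x - 3
x₀ = 0.4

Newton-Raphson formula: x_{n+1} = x_n - f(x_n)/f'(x_n)

Iteration 1:
  f(0.400000) = 0.291825
  f'(0.400000) = -1.508175
  x_1 = 0.400000 - 0.291825/(-1.508175) = 0.593495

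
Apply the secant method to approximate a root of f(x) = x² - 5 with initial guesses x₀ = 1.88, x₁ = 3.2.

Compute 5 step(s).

f(x) = x² - 5
x₀ = 1.88, x₁ = 3.2

Secant formula: x_{n+1} = x_n - f(x_n)(x_n - x_{n-1})/(f(x_n) - f(x_{n-1}))

Iteration 1:
  f(1.880000) = -1.465600
  f(3.200000) = 5.240000
  x_2 = 3.200000 - 5.240000×(3.200000 - 1.880000)/(5.240000 - (-1.465600))
       = 2.168504
Iteration 2:
  f(3.200000) = 5.240000
  f(2.168504) = -0.297591
  x_3 = 2.168504 - (-0.297591)×(2.168504 - 3.200000)/(-0.297591 - 5.240000)
       = 2.223937
Iteration 3:
  f(2.168504) = -0.297591
  f(2.223937) = -0.054106
  x_4 = 2.223937 - (-0.054106)×(2.223937 - 2.168504)/(-0.054106 - (-0.297591))
       = 2.236255
Iteration 4:
  f(2.223937) = -0.054106
  f(2.236255) = 0.000835
  x_5 = 2.236255 - 0.000835×(2.236255 - 2.223937)/(0.000835 - (-0.054106))
       = 2.236067
Iteration 5:
  f(2.236255) = 0.000835
  f(2.236067) = -0.000002
  x_6 = 2.236067 - (-0.000002)×(2.236067 - 2.236255)/(-0.000002 - 0.000835)
       = 2.236068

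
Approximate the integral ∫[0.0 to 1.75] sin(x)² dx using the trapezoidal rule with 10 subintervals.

f(x) = sin(x)²
a = 0.0, b = 1.75, n = 10
h = (b - a)/n = 0.175000

Trapezoidal rule: (h/2)[f(x₀) + 2f(x₁) + 2f(x₂) + ... + f(xₙ)]

x_0 = 0.0000, f(x_0) = 0.000000, coefficient = 1
x_1 = 0.1750, f(x_1) = 0.030314, coefficient = 2
x_2 = 0.3500, f(x_2) = 0.117579, coefficient = 2
x_3 = 0.5250, f(x_3) = 0.251214, coefficient = 2
x_4 = 0.7000, f(x_4) = 0.415016, coefficient = 2
x_5 = 0.8750, f(x_5) = 0.589123, coefficient = 2
x_6 = 1.0500, f(x_6) = 0.752423, coefficient = 2
x_7 = 1.2250, f(x_7) = 0.885116, coefficient = 2
x_8 = 1.4000, f(x_8) = 0.971111, coefficient = 2
x_9 = 1.5750, f(x_9) = 0.999982, coefficient = 2
x_10 = 1.7500, f(x_10) = 0.968228, coefficient = 1

I ≈ (0.175000/2) × 10.991986 = 0.961799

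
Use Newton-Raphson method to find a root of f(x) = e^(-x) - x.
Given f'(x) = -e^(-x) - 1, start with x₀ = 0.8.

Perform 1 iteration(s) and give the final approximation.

f(x) = e^(-x) - x
f'(x) = -e^(-x) - 1
x₀ = 0.8

Newton-Raphson formula: x_{n+1} = x_n - f(x_n)/f'(x_n)

Iteration 1:
  f(0.800000) = -0.350671
  f'(0.800000) = -1.449329
  x_1 = 0.800000 - (-0.350671)/(-1.449329) = 0.558046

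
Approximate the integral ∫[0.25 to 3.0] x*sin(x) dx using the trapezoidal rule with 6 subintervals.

f(x) = x*sin(x)
a = 0.25, b = 3.0, n = 6
h = (b - a)/n = 0.458333

Trapezoidal rule: (h/2)[f(x₀) + 2f(x₁) + 2f(x₂) + ... + f(xₙ)]

x_0 = 0.2500, f(x_0) = 0.061851, coefficient = 1
x_1 = 0.7083, f(x_1) = 0.460820, coefficient = 2
x_2 = 1.1667, f(x_2) = 1.072686, coefficient = 2
x_3 = 1.6250, f(x_3) = 1.622613, coefficient = 2
x_4 = 2.0833, f(x_4) = 1.815632, coefficient = 2
x_5 = 2.5417, f(x_5) = 1.434978, coefficient = 2
x_6 = 3.0000, f(x_6) = 0.423360, coefficient = 1

I ≈ (0.458333/2) × 13.298667 = 3.047611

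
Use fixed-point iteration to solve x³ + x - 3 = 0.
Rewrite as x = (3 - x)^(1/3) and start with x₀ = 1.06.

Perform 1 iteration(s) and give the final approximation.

Equation: x³ + x - 3 = 0
Fixed-point form: x = (3 - x)^(1/3)
x₀ = 1.06

x_1 = g(1.060000) = 1.247194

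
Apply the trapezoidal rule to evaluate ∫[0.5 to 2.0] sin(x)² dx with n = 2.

f(x) = sin(x)²
a = 0.5, b = 2.0, n = 2
h = (b - a)/n = 0.750000

Trapezoidal rule: (h/2)[f(x₀) + 2f(x₁) + 2f(x₂) + ... + f(xₙ)]

x_0 = 0.5000, f(x_0) = 0.229849, coefficient = 1
x_1 = 1.2500, f(x_1) = 0.900572, coefficient = 2
x_2 = 2.0000, f(x_2) = 0.826822, coefficient = 1

I ≈ (0.750000/2) × 2.857814 = 1.071680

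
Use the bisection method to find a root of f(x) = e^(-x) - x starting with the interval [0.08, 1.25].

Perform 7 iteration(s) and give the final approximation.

f(x) = e^(-x) - x
Initial interval: [0.08, 1.25]

Iteration 1:
  c_1 = (0.080000 + 1.250000)/2 = 0.665000
  f(c_1) = f(0.665000) = -0.150726
  f(a) × f(c) < 0, new interval: [0.080000, 0.665000]
Iteration 2:
  c_2 = (0.080000 + 0.665000)/2 = 0.372500
  f(c_2) = f(0.372500) = 0.316510
  f(a) × f(c) ≥ 0, new interval: [0.372500, 0.665000]
Iteration 3:
  c_3 = (0.372500 + 0.665000)/2 = 0.518750
  f(c_3) = f(0.518750) = 0.076514
  f(a) × f(c) ≥ 0, new interval: [0.518750, 0.665000]
Iteration 4:
  c_4 = (0.518750 + 0.665000)/2 = 0.591875
  f(c_4) = f(0.591875) = -0.038586
  f(a) × f(c) < 0, new interval: [0.518750, 0.591875]
Iteration 5:
  c_5 = (0.518750 + 0.591875)/2 = 0.555313
  f(c_5) = f(0.555313) = 0.018580
  f(a) × f(c) ≥ 0, new interval: [0.555313, 0.591875]
Iteration 6:
  c_6 = (0.555313 + 0.591875)/2 = 0.573594
  f(c_6) = f(0.573594) = -0.010097
  f(a) × f(c) < 0, new interval: [0.555313, 0.573594]
Iteration 7:
  c_7 = (0.555313 + 0.573594)/2 = 0.564453
  f(c_7) = f(0.564453) = 0.004218
  f(a) × f(c) ≥ 0, new interval: [0.564453, 0.573594]

After 7 iteration(s), the approximation is c_7 = 0.564453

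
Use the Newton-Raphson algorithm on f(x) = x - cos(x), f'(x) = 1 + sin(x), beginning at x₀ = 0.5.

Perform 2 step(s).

f(x) = x - cos(x)
f'(x) = 1 + sin(x)
x₀ = 0.5

Newton-Raphson formula: x_{n+1} = x_n - f(x_n)/f'(x_n)

Iteration 1:
  f(0.500000) = -0.377583
  f'(0.500000) = 1.479426
  x_1 = 0.500000 - (-0.377583)/1.479426 = 0.755222
Iteration 2:
  f(0.755222) = 0.027103
  f'(0.755222) = 1.685451
  x_2 = 0.755222 - 0.027103/1.685451 = 0.739142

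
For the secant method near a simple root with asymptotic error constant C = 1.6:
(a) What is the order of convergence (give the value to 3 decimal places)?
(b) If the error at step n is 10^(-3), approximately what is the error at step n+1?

(a) Secant method has superlinear convergence with order φ = (1+√5)/2 ≈ 1.618.
    This means |e_{n+1}| ≈ C|e_n|^1.618.

(b) With |e_n| = 10^(-3) and C = 1.6:
    |e_{n+1}| ≈ 1.6 × (10^(-3))^1.618 = 1.6 × 10^(-4.85)

(a) ≈ 1.618 (golden ratio); (b) |e_{n+1}| ≈ 2.239e-05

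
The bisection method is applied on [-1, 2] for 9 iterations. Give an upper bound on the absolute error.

Bisection error bound: |error| ≤ (b-a)/2^n
|error| ≤ (2 - (-1))/2^9 = 3/2^9
|error| ≤ 0.0058593750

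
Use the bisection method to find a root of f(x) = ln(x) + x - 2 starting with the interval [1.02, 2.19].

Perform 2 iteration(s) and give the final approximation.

f(x) = ln(x) + x - 2
Initial interval: [1.02, 2.19]

Iteration 1:
  c_1 = (1.020000 + 2.190000)/2 = 1.605000
  f(c_1) = f(1.605000) = 0.078124
  f(a) × f(c) < 0, new interval: [1.020000, 1.605000]
Iteration 2:
  c_2 = (1.020000 + 1.605000)/2 = 1.312500
  f(c_2) = f(1.312500) = -0.415566
  f(a) × f(c) ≥ 0, new interval: [1.312500, 1.605000]

After 2 iteration(s), the approximation is c_2 = 1.312500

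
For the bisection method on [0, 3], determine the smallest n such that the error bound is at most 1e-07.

We need (b-a)/2^n ≤ 1e-07
(3 - 0)/2^n ≤ 1e-07
3/2^n ≤ 1e-07
2^n ≥ 30000000
n ≥ log₂(30000000) = 24.84
n ≥ 25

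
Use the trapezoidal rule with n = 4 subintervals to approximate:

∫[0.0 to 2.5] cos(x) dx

f(x) = cos(x)
a = 0.0, b = 2.5, n = 4
h = (b - a)/n = 0.625000

Trapezoidal rule: (h/2)[f(x₀) + 2f(x₁) + 2f(x₂) + ... + f(xₙ)]

x_0 = 0.0000, f(x_0) = 1.000000, coefficient = 1
x_1 = 0.6250, f(x_1) = 0.810963, coefficient = 2
x_2 = 1.2500, f(x_2) = 0.315322, coefficient = 2
x_3 = 1.8750, f(x_3) = -0.299534, coefficient = 2
x_4 = 2.5000, f(x_4) = -0.801144, coefficient = 1

I ≈ (0.625000/2) × 1.852360 = 0.578863
Exact value: 0.598472
Error: 0.019610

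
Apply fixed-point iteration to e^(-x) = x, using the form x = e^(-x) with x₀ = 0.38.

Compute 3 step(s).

Equation: e^(-x) = x
Fixed-point form: x = e^(-x)
x₀ = 0.38

x_1 = g(0.380000) = 0.683861
x_2 = g(0.683861) = 0.504665
x_3 = g(0.504665) = 0.603708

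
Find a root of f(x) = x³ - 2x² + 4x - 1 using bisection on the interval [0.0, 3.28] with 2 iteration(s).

f(x) = x³ - 2x² + 4x - 1
Initial interval: [0.0, 3.28]

Iteration 1:
  c_1 = (0.000000 + 3.280000)/2 = 1.640000
  f(c_1) = f(1.640000) = 4.591744
  f(a) × f(c) < 0, new interval: [0.000000, 1.640000]
Iteration 2:
  c_2 = (0.000000 + 1.640000)/2 = 0.820000
  f(c_2) = f(0.820000) = 1.486568
  f(a) × f(c) < 0, new interval: [0.000000, 0.820000]

After 2 iteration(s), the approximation is c_2 = 0.820000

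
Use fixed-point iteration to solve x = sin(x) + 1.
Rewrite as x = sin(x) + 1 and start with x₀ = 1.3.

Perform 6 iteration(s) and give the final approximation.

Equation: x = sin(x) + 1
Fixed-point form: x = sin(x) + 1
x₀ = 1.3

x_1 = g(1.300000) = 1.963558
x_2 = g(1.963558) = 1.923856
x_3 = g(1.923856) = 1.938319
x_4 = g(1.938319) = 1.933220
x_5 = g(1.933220) = 1.935040
x_6 = g(1.935040) = 1.934393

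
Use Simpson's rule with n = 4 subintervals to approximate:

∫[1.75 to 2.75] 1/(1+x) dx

f(x) = 1/(1+x)
a = 1.75, b = 2.75, n = 4
h = (b - a)/n = 0.250000

Simpson's rule: (h/3)[f(x₀) + 4f(x₁) + 2f(x₂) + ... + f(xₙ)]

x_0 = 1.7500, f(x_0) = 0.363636, coefficient = 1
x_1 = 2.0000, f(x_1) = 0.333333, coefficient = 4
x_2 = 2.2500, f(x_2) = 0.307692, coefficient = 2
x_3 = 2.5000, f(x_3) = 0.285714, coefficient = 4
x_4 = 2.7500, f(x_4) = 0.266667, coefficient = 1

I ≈ (0.250000/3) × 3.721878 = 0.310157
Exact value: 0.310155
Error: 0.000002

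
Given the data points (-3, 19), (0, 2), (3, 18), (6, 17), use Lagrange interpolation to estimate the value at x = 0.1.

Lagrange interpolation formula:
P(x) = Σ yᵢ × Lᵢ(x)
where Lᵢ(x) = Π_{j≠i} (x - xⱼ)/(xᵢ - xⱼ)

L_0(0.1) = (0.1 - 0)/(-3 - 0) × (0.1 - 3)/(-3 - 3) × (0.1 - 6)/(-3 - 6) = -0.010562
L_1(0.1) = (0.1 - (-3))/(0 - (-3)) × (0.1 - 3)/(0 - 3) × (0.1 - 6)/(0 - 6) = 0.982241
L_2(0.1) = (0.1 - (-3))/(3 - (-3)) × (0.1 - 0)/(3 - 0) × (0.1 - 6)/(3 - 6) = 0.033870
L_3(0.1) = (0.1 - (-3))/(6 - (-3)) × (0.1 - 0)/(6 - 0) × (0.1 - 3)/(6 - 3) = -0.005549

P(0.1) = 19×L_0(0.1) + 2×L_1(0.1) + 18×L_2(0.1) + 17×L_3(0.1)
P(0.1) = 2.279136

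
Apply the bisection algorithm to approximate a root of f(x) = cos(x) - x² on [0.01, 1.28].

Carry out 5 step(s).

f(x) = cos(x) - x²
Initial interval: [0.01, 1.28]

Iteration 1:
  c_1 = (0.010000 + 1.280000)/2 = 0.645000
  f(c_1) = f(0.645000) = 0.383075
  f(a) × f(c) ≥ 0, new interval: [0.645000, 1.280000]
Iteration 2:
  c_2 = (0.645000 + 1.280000)/2 = 0.962500
  f(c_2) = f(0.962500) = -0.354936
  f(a) × f(c) < 0, new interval: [0.645000, 0.962500]
Iteration 3:
  c_3 = (0.645000 + 0.962500)/2 = 0.803750
  f(c_3) = f(0.803750) = 0.047998
  f(a) × f(c) ≥ 0, new interval: [0.803750, 0.962500]
Iteration 4:
  c_4 = (0.803750 + 0.962500)/2 = 0.883125
  f(c_4) = f(0.883125) = -0.145170
  f(a) × f(c) < 0, new interval: [0.803750, 0.883125]
Iteration 5:
  c_5 = (0.803750 + 0.883125)/2 = 0.843437
  f(c_5) = f(0.843437) = -0.046488
  f(a) × f(c) < 0, new interval: [0.803750, 0.843437]

After 5 iteration(s), the approximation is c_5 = 0.843437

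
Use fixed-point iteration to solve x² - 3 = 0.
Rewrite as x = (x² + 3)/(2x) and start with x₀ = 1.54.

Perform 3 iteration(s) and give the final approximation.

Equation: x² - 3 = 0
Fixed-point form: x = (x² + 3)/(2x)
x₀ = 1.54

x_1 = g(1.540000) = 1.744026
x_2 = g(1.744026) = 1.732092
x_3 = g(1.732092) = 1.732051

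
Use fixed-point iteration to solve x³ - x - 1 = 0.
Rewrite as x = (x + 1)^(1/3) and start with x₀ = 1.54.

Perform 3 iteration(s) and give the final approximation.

Equation: x³ - x - 1 = 0
Fixed-point form: x = (x + 1)^(1/3)
x₀ = 1.54

x_1 = g(1.540000) = 1.364409
x_2 = g(1.364409) = 1.332215
x_3 = g(1.332215) = 1.326140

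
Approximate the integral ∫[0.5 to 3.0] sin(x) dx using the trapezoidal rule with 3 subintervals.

f(x) = sin(x)
a = 0.5, b = 3.0, n = 3
h = (b - a)/n = 0.833333

Trapezoidal rule: (h/2)[f(x₀) + 2f(x₁) + 2f(x₂) + ... + f(xₙ)]

x_0 = 0.5000, f(x_0) = 0.479426, coefficient = 1
x_1 = 1.3333, f(x_1) = 0.971938, coefficient = 2
x_2 = 2.1667, f(x_2) = 0.827660, coefficient = 2
x_3 = 3.0000, f(x_3) = 0.141120, coefficient = 1

I ≈ (0.833333/2) × 4.219742 = 1.758226
Exact value: 1.867575
Error: 0.109349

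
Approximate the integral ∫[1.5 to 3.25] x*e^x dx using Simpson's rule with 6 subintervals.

f(x) = x*e^x
a = 1.5, b = 3.25, n = 6
h = (b - a)/n = 0.291667

Simpson's rule: (h/3)[f(x₀) + 4f(x₁) + 2f(x₂) + ... + f(xₙ)]

x_0 = 1.5000, f(x_0) = 6.722534, coefficient = 1
x_1 = 1.7917, f(x_1) = 10.749002, coefficient = 4
x_2 = 2.0833, f(x_2) = 16.731656, coefficient = 2
x_3 = 2.3750, f(x_3) = 25.533656, coefficient = 4
x_4 = 2.6667, f(x_4) = 38.378443, coefficient = 2
x_5 = 2.9583, f(x_5) = 56.994763, coefficient = 4
x_6 = 3.2500, f(x_6) = 83.818605, coefficient = 1

I ≈ (0.291667/3) × 573.871022 = 55.793016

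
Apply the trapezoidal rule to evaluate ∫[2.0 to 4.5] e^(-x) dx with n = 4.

f(x) = e^(-x)
a = 2.0, b = 4.5, n = 4
h = (b - a)/n = 0.625000

Trapezoidal rule: (h/2)[f(x₀) + 2f(x₁) + 2f(x₂) + ... + f(xₙ)]

x_0 = 2.0000, f(x_0) = 0.135335, coefficient = 1
x_1 = 2.6250, f(x_1) = 0.072440, coefficient = 2
x_2 = 3.2500, f(x_2) = 0.038774, coefficient = 2
x_3 = 3.8750, f(x_3) = 0.020754, coefficient = 2
x_4 = 4.5000, f(x_4) = 0.011109, coefficient = 1

I ≈ (0.625000/2) × 0.410381 = 0.128244
Exact value: 0.124226
Error: 0.004018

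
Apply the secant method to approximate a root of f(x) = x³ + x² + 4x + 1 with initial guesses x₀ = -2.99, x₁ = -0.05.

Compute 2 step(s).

f(x) = x³ + x² + 4x + 1
x₀ = -2.99, x₁ = -0.05

Secant formula: x_{n+1} = x_n - f(x_n)(x_n - x_{n-1})/(f(x_n) - f(x_{n-1}))

Iteration 1:
  f(-2.990000) = -28.750799
  f(-0.050000) = 0.802375
  x_2 = -0.050000 - 0.802375×(-0.050000 - (-2.990000))/(0.802375 - (-28.750799))
       = -0.129822
Iteration 2:
  f(-0.050000) = 0.802375
  f(-0.129822) = 0.495379
  x_3 = -0.129822 - 0.495379×(-0.129822 - (-0.050000))/(0.495379 - 0.802375)
       = -0.258625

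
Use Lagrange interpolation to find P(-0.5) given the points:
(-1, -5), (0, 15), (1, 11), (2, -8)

Lagrange interpolation formula:
P(x) = Σ yᵢ × Lᵢ(x)
where Lᵢ(x) = Π_{j≠i} (x - xⱼ)/(xᵢ - xⱼ)

L_0(-0.5) = (-0.5 - 0)/(-1 - 0) × (-0.5 - 1)/(-1 - 1) × (-0.5 - 2)/(-1 - 2) = 0.312500
L_1(-0.5) = (-0.5 - (-1))/(0 - (-1)) × (-0.5 - 1)/(0 - 1) × (-0.5 - 2)/(0 - 2) = 0.937500
L_2(-0.5) = (-0.5 - (-1))/(1 - (-1)) × (-0.5 - 0)/(1 - 0) × (-0.5 - 2)/(1 - 2) = -0.312500
L_3(-0.5) = (-0.5 - (-1))/(2 - (-1)) × (-0.5 - 0)/(2 - 0) × (-0.5 - 1)/(2 - 1) = 0.062500

P(-0.5) = (-5)×L_0(-0.5) + 15×L_1(-0.5) + 11×L_2(-0.5) + (-8)×L_3(-0.5)
P(-0.5) = 8.562500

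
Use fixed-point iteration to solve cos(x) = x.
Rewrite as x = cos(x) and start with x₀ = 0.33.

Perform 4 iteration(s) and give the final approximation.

Equation: cos(x) = x
Fixed-point form: x = cos(x)
x₀ = 0.33

x_1 = g(0.330000) = 0.946042
x_2 = g(0.946042) = 0.584898
x_3 = g(0.584898) = 0.833769
x_4 = g(0.833769) = 0.672090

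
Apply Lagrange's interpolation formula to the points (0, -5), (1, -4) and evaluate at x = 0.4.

Lagrange interpolation formula:
P(x) = Σ yᵢ × Lᵢ(x)
where Lᵢ(x) = Π_{j≠i} (x - xⱼ)/(xᵢ - xⱼ)

L_0(0.4) = (0.4 - 1)/(0 - 1) = 0.600000
L_1(0.4) = (0.4 - 0)/(1 - 0) = 0.400000

P(0.4) = (-5)×L_0(0.4) + (-4)×L_1(0.4)
P(0.4) = -4.600000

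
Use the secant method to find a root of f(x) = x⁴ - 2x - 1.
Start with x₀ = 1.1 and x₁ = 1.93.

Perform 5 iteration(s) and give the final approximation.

f(x) = x⁴ - 2x - 1
x₀ = 1.1, x₁ = 1.93

Secant formula: x_{n+1} = x_n - f(x_n)(x_n - x_{n-1})/(f(x_n) - f(x_{n-1}))

Iteration 1:
  f(1.100000) = -1.735900
  f(1.930000) = 9.014880
  x_2 = 1.930000 - 9.014880×(1.930000 - 1.100000)/(9.014880 - (-1.735900))
       = 1.234018
Iteration 2:
  f(1.930000) = 9.014880
  f(1.234018) = -1.149115
  x_3 = 1.234018 - (-1.149115)×(1.234018 - 1.930000)/(-1.149115 - 9.014880)
       = 1.312704
Iteration 3:
  f(1.234018) = -1.149115
  f(1.312704) = -0.656019
  x_4 = 1.312704 - (-0.656019)×(1.312704 - 1.234018)/(-0.656019 - (-1.149115))
       = 1.417388
Iteration 4:
  f(1.312704) = -0.656019
  f(1.417388) = 0.201262
  x_5 = 1.417388 - 0.201262×(1.417388 - 1.312704)/(0.201262 - (-0.656019))
       = 1.392812
Iteration 5:
  f(1.417388) = 0.201262
  f(1.392812) = -0.022316
  x_6 = 1.392812 - (-0.022316)×(1.392812 - 1.417388)/(-0.022316 - 0.201262)
       = 1.395265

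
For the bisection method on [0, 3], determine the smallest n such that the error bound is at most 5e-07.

We need (b-a)/2^n ≤ 5e-07
(3 - 0)/2^n ≤ 5e-07
3/2^n ≤ 5e-07
2^n ≥ 6000000
n ≥ log₂(6000000) = 22.52
n ≥ 23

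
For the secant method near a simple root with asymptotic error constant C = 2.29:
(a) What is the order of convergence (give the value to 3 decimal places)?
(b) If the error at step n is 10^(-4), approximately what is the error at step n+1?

(a) Secant method has superlinear convergence with order φ = (1+√5)/2 ≈ 1.618.
    This means |e_{n+1}| ≈ C|e_n|^1.618.

(b) With |e_n| = 10^(-4) and C = 2.29:
    |e_{n+1}| ≈ 2.29 × (10^(-4))^1.618 = 2.29 × 10^(-6.47)

(a) ≈ 1.618 (golden ratio); (b) |e_{n+1}| ≈ 7.721e-07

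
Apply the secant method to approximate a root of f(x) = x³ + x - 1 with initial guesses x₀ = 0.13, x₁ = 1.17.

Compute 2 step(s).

f(x) = x³ + x - 1
x₀ = 0.13, x₁ = 1.17

Secant formula: x_{n+1} = x_n - f(x_n)(x_n - x_{n-1})/(f(x_n) - f(x_{n-1}))

Iteration 1:
  f(0.130000) = -0.867803
  f(1.170000) = 1.771613
  x_2 = 1.170000 - 1.771613×(1.170000 - 0.130000)/(1.771613 - (-0.867803))
       = 0.471937
Iteration 2:
  f(1.170000) = 1.771613
  f(0.471937) = -0.422950
  x_3 = 0.471937 - (-0.422950)×(0.471937 - 1.170000)/(-0.422950 - 1.771613)
       = 0.606473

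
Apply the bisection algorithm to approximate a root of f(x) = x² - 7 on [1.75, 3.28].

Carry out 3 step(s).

f(x) = x² - 7
Initial interval: [1.75, 3.28]

Iteration 1:
  c_1 = (1.750000 + 3.280000)/2 = 2.515000
  f(c_1) = f(2.515000) = -0.674775
  f(a) × f(c) ≥ 0, new interval: [2.515000, 3.280000]
Iteration 2:
  c_2 = (2.515000 + 3.280000)/2 = 2.897500
  f(c_2) = f(2.897500) = 1.395506
  f(a) × f(c) < 0, new interval: [2.515000, 2.897500]
Iteration 3:
  c_3 = (2.515000 + 2.897500)/2 = 2.706250
  f(c_3) = f(2.706250) = 0.323789
  f(a) × f(c) < 0, new interval: [2.515000, 2.706250]

After 3 iteration(s), the approximation is c_3 = 2.706250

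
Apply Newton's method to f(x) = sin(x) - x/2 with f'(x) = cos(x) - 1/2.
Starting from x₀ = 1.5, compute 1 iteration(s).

f(x) = sin(x) - x/2
f'(x) = cos(x) - 1/2
x₀ = 1.5

Newton-Raphson formula: x_{n+1} = x_n - f(x_n)/f'(x_n)

Iteration 1:
  f(1.500000) = 0.247495
  f'(1.500000) = -0.429263
  x_1 = 1.500000 - 0.247495/(-0.429263) = 2.076558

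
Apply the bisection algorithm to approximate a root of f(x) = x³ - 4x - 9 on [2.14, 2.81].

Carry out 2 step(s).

f(x) = x³ - 4x - 9
Initial interval: [2.14, 2.81]

Iteration 1:
  c_1 = (2.140000 + 2.810000)/2 = 2.475000
  f(c_1) = f(2.475000) = -3.739078
  f(a) × f(c) ≥ 0, new interval: [2.475000, 2.810000]
Iteration 2:
  c_2 = (2.475000 + 2.810000)/2 = 2.642500
  f(c_2) = f(2.642500) = -1.117934
  f(a) × f(c) ≥ 0, new interval: [2.642500, 2.810000]

After 2 iteration(s), the approximation is c_2 = 2.642500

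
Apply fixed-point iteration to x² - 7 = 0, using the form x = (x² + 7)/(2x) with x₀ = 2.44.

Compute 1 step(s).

Equation: x² - 7 = 0
Fixed-point form: x = (x² + 7)/(2x)
x₀ = 2.44

x_1 = g(2.440000) = 2.654426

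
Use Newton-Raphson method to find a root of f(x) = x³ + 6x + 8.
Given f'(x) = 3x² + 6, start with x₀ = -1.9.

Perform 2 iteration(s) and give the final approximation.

f(x) = x³ + 6x + 8
f'(x) = 3x² + 6
x₀ = -1.9

Newton-Raphson formula: x_{n+1} = x_n - f(x_n)/f'(x_n)

Iteration 1:
  f(-1.900000) = -10.259000
  f'(-1.900000) = 16.830000
  x_1 = -1.900000 - (-10.259000)/16.830000 = -1.290434
Iteration 2:
  f(-1.290434) = -1.891458
  f'(-1.290434) = 10.995658
  x_2 = -1.290434 - (-1.891458)/10.995658 = -1.118415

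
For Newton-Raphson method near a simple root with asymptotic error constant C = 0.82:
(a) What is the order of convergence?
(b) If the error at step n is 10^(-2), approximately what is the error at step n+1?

(a) Newton-Raphson has quadratic (order 2) convergence near simple roots.
    This means |e_{n+1}| ≈ C|e_n|².

(b) With |e_n| = 10^(-2) and C = 0.82:
    |e_{n+1}| ≈ 0.82 × (10^(-2))² = 0.82 × 10^(-4)

(a) 2 (quadratic); (b) |e_{n+1}| ≈ 8.200e-05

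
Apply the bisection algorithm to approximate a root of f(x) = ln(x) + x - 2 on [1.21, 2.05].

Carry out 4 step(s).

f(x) = ln(x) + x - 2
Initial interval: [1.21, 2.05]

Iteration 1:
  c_1 = (1.210000 + 2.050000)/2 = 1.630000
  f(c_1) = f(1.630000) = 0.118580
  f(a) × f(c) < 0, new interval: [1.210000, 1.630000]
Iteration 2:
  c_2 = (1.210000 + 1.630000)/2 = 1.420000
  f(c_2) = f(1.420000) = -0.229343
  f(a) × f(c) ≥ 0, new interval: [1.420000, 1.630000]
Iteration 3:
  c_3 = (1.420000 + 1.630000)/2 = 1.525000
  f(c_3) = f(1.525000) = -0.053006
  f(a) × f(c) ≥ 0, new interval: [1.525000, 1.630000]
Iteration 4:
  c_4 = (1.525000 + 1.630000)/2 = 1.577500
  f(c_4) = f(1.577500) = 0.033341
  f(a) × f(c) < 0, new interval: [1.525000, 1.577500]

After 4 iteration(s), the approximation is c_4 = 1.577500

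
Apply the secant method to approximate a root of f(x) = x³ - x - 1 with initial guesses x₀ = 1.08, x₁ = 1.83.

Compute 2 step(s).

f(x) = x³ - x - 1
x₀ = 1.08, x₁ = 1.83

Secant formula: x_{n+1} = x_n - f(x_n)(x_n - x_{n-1})/(f(x_n) - f(x_{n-1}))

Iteration 1:
  f(1.080000) = -0.820288
  f(1.830000) = 3.298487
  x_2 = 1.830000 - 3.298487×(1.830000 - 1.080000)/(3.298487 - (-0.820288))
       = 1.229369
Iteration 2:
  f(1.830000) = 3.298487
  f(1.229369) = -0.371366
  x_3 = 1.229369 - (-0.371366)×(1.229369 - 1.830000)/(-0.371366 - 3.298487)
       = 1.290149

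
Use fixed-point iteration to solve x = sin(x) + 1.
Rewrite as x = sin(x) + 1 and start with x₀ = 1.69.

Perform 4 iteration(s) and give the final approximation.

Equation: x = sin(x) + 1
Fixed-point form: x = sin(x) + 1
x₀ = 1.69

x_1 = g(1.690000) = 1.992904
x_2 = g(1.992904) = 1.912228
x_3 = g(1.912228) = 1.942276
x_4 = g(1.942276) = 1.931791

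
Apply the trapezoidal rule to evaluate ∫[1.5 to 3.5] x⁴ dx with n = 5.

f(x) = x⁴
a = 1.5, b = 3.5, n = 5
h = (b - a)/n = 0.400000

Trapezoidal rule: (h/2)[f(x₀) + 2f(x₁) + 2f(x₂) + ... + f(xₙ)]

x_0 = 1.5000, f(x_0) = 5.062500, coefficient = 1
x_1 = 1.9000, f(x_1) = 13.032100, coefficient = 2
x_2 = 2.3000, f(x_2) = 27.984100, coefficient = 2
x_3 = 2.7000, f(x_3) = 53.144100, coefficient = 2
x_4 = 3.1000, f(x_4) = 92.352100, coefficient = 2
x_5 = 3.5000, f(x_5) = 150.062500, coefficient = 1

I ≈ (0.400000/2) × 528.149800 = 105.629960
Exact value: 103.525000
Error: 2.104960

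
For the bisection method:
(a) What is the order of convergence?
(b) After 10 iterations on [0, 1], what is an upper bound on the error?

(a) Bisection has linear (order 1) convergence; the error is halved each step.

(b) Error bound = (b-a)/2^n = (1 - 0)/2^{10}
    = 1/2^{10}

(a) 1 (linear); (b) error ≤ 9.77e-04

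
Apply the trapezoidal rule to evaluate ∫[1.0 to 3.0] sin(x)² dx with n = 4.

f(x) = sin(x)²
a = 1.0, b = 3.0, n = 4
h = (b - a)/n = 0.500000

Trapezoidal rule: (h/2)[f(x₀) + 2f(x₁) + 2f(x₂) + ... + f(xₙ)]

x_0 = 1.0000, f(x_0) = 0.708073, coefficient = 1
x_1 = 1.5000, f(x_1) = 0.994996, coefficient = 2
x_2 = 2.0000, f(x_2) = 0.826822, coefficient = 2
x_3 = 2.5000, f(x_3) = 0.358169, coefficient = 2
x_4 = 3.0000, f(x_4) = 0.019915, coefficient = 1

I ≈ (0.500000/2) × 5.087962 = 1.271991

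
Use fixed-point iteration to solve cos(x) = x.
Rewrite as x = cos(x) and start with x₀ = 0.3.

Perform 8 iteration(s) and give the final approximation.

Equation: cos(x) = x
Fixed-point form: x = cos(x)
x₀ = 0.3

x_1 = g(0.300000) = 0.955336
x_2 = g(0.955336) = 0.577334
x_3 = g(0.577334) = 0.837921
x_4 = g(0.837921) = 0.669010
x_5 = g(0.669010) = 0.784436
x_6 = g(0.784436) = 0.707787
x_7 = g(0.707787) = 0.759803
x_8 = g(0.759803) = 0.724972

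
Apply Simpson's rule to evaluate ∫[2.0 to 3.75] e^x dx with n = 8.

f(x) = e^x
a = 2.0, b = 3.75, n = 8
h = (b - a)/n = 0.218750

Simpson's rule: (h/3)[f(x₀) + 4f(x₁) + 2f(x₂) + ... + f(xₙ)]

x_0 = 2.0000, f(x_0) = 7.389056, coefficient = 1
x_1 = 2.2188, f(x_1) = 9.195829, coefficient = 4
x_2 = 2.4375, f(x_2) = 11.444394, coefficient = 2
x_3 = 2.6562, f(x_3) = 14.242778, coefficient = 4
x_4 = 2.8750, f(x_4) = 17.725424, coefficient = 2
x_5 = 3.0938, f(x_5) = 22.059647, coefficient = 4
x_6 = 3.3125, f(x_6) = 27.453674, coefficient = 2
x_7 = 3.5312, f(x_7) = 34.166649, coefficient = 4
x_8 = 3.7500, f(x_8) = 42.521082, coefficient = 1

I ≈ (0.218750/3) × 481.816735 = 35.132470
Exact value: 35.132026
Error: 0.000444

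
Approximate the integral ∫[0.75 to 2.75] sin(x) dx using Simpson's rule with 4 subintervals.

f(x) = sin(x)
a = 0.75, b = 2.75, n = 4
h = (b - a)/n = 0.500000

Simpson's rule: (h/3)[f(x₀) + 4f(x₁) + 2f(x₂) + ... + f(xₙ)]

x_0 = 0.7500, f(x_0) = 0.681639, coefficient = 1
x_1 = 1.2500, f(x_1) = 0.948985, coefficient = 4
x_2 = 1.7500, f(x_2) = 0.983986, coefficient = 2
x_3 = 2.2500, f(x_3) = 0.778073, coefficient = 4
x_4 = 2.7500, f(x_4) = 0.381661, coefficient = 1

I ≈ (0.500000/3) × 9.939503 = 1.656584
Exact value: 1.655991
Error: 0.000593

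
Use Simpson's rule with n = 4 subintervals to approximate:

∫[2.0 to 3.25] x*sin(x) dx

f(x) = x*sin(x)
a = 2.0, b = 3.25, n = 4
h = (b - a)/n = 0.312500

Simpson's rule: (h/3)[f(x₀) + 4f(x₁) + 2f(x₂) + ... + f(xₙ)]

x_0 = 2.0000, f(x_0) = 1.818595, coefficient = 1
x_1 = 2.3125, f(x_1) = 1.705050, coefficient = 4
x_2 = 2.6250, f(x_2) = 1.296541, coefficient = 2
x_3 = 2.9375, f(x_3) = 0.595369, coefficient = 4
x_4 = 3.2500, f(x_4) = -0.351634, coefficient = 1

I ≈ (0.312500/3) × 13.261715 = 1.381429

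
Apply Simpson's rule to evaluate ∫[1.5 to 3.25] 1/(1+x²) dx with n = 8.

f(x) = 1/(1+x²)
a = 1.5, b = 3.25, n = 8
h = (b - a)/n = 0.218750

Simpson's rule: (h/3)[f(x₀) + 4f(x₁) + 2f(x₂) + ... + f(xₙ)]

x_0 = 1.5000, f(x_0) = 0.307692, coefficient = 1
x_1 = 1.7188, f(x_1) = 0.252902, coefficient = 4
x_2 = 1.9375, f(x_2) = 0.210353, coefficient = 2
x_3 = 2.1562, f(x_3) = 0.177010, coefficient = 4
x_4 = 2.3750, f(x_4) = 0.150588, coefficient = 2
x_5 = 2.5938, f(x_5) = 0.129407, coefficient = 4
x_6 = 2.8125, f(x_6) = 0.112231, coefficient = 2
x_7 = 3.0312, f(x_7) = 0.098150, coefficient = 4
x_8 = 3.2500, f(x_8) = 0.086486, coefficient = 1

I ≈ (0.218750/3) × 3.970400 = 0.289508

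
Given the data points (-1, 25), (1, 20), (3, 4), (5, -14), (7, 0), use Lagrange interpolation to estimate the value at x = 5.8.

Lagrange interpolation formula:
P(x) = Σ yᵢ × Lᵢ(x)
where Lᵢ(x) = Π_{j≠i} (x - xⱼ)/(xᵢ - xⱼ)

L_0(5.8) = (5.8 - 1)/(-1 - 1) × (5.8 - 3)/(-1 - 3) × (5.8 - 5)/(-1 - 5) × (5.8 - 7)/(-1 - 7) = -0.033600
L_1(5.8) = (5.8 - (-1))/(1 - (-1)) × (5.8 - 3)/(1 - 3) × (5.8 - 5)/(1 - 5) × (5.8 - 7)/(1 - 7) = 0.190400
L_2(5.8) = (5.8 - (-1))/(3 - (-1)) × (5.8 - 1)/(3 - 1) × (5.8 - 5)/(3 - 5) × (5.8 - 7)/(3 - 7) = -0.489600
L_3(5.8) = (5.8 - (-1))/(5 - (-1)) × (5.8 - 1)/(5 - 1) × (5.8 - 3)/(5 - 3) × (5.8 - 7)/(5 - 7) = 1.142400
L_4(5.8) = (5.8 - (-1))/(7 - (-1)) × (5.8 - 1)/(7 - 1) × (5.8 - 3)/(7 - 3) × (5.8 - 5)/(7 - 5) = 0.190400

P(5.8) = 25×L_0(5.8) + 20×L_1(5.8) + 4×L_2(5.8) + (-14)×L_3(5.8) + 0×L_4(5.8)
P(5.8) = -14.984000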